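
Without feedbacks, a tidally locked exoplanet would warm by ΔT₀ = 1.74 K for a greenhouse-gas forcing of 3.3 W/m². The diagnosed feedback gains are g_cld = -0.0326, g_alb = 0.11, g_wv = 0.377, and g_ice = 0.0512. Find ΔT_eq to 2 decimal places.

3.52 K

Total gain g = -0.0326 + 0.11 + 0.377 + 0.0512 = 0.5056.
Amplification A = 1/(1 − 0.5056) = 2.023.
ΔT = 1.74 × 2.023 = 3.52 K.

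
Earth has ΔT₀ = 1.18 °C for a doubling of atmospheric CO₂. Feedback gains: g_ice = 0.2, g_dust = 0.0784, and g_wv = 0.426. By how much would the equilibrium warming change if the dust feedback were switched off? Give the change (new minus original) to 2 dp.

Original: g = 0.7044, ΔT = 1.18/(1−0.7044) = 3.9919 °C.
Without dust: g' = 0.626, ΔT' = 1.18/(1−0.626) = 3.1551 °C.
Change = 3.1551 − 3.9919 = -0.84 °C.

-0.84 °C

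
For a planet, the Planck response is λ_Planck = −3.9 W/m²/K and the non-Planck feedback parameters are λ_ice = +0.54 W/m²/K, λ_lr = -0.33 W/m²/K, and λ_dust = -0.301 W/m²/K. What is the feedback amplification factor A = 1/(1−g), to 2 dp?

Convert to gains: g_ice = 0.54/3.9 = 0.1385; g_lr = -0.33/3.9 = -0.08462; g_dust = -0.301/3.9 = -0.07718.
Total gain g = -0.0233.
A = 1/(1 + 0.0233) = 0.98.

0.98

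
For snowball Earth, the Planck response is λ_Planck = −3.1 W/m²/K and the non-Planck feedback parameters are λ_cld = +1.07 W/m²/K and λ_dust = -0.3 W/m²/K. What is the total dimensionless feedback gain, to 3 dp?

0.248

Convert to gains: g_cld = 1.07/3.1 = 0.3452; g_dust = -0.3/3.1 = -0.09677.
Total gain g = 0.24843.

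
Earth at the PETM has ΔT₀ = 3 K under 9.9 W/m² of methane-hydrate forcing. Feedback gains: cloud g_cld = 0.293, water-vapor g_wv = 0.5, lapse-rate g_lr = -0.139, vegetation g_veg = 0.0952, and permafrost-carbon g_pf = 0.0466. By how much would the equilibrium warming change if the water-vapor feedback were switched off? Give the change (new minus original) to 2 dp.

Original: g = 0.7958, ΔT = 3/(1−0.7958) = 14.6915 K.
Without water-vapor: g' = 0.2958, ΔT' = 3/(1−0.2958) = 4.2602 K.
Change = 4.2602 − 14.6915 = -10.43 K.

-10.43 K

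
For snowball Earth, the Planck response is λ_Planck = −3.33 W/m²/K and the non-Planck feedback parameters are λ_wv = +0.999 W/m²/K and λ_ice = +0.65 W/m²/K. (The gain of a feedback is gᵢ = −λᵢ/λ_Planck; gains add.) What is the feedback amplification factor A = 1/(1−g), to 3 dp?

Convert to gains: g_wv = 0.999/3.33 = 0.3; g_ice = 0.65/3.33 = 0.1952.
Total gain g = 0.4952.
A = 1/(1 − 0.4952) = 1.981.

1.981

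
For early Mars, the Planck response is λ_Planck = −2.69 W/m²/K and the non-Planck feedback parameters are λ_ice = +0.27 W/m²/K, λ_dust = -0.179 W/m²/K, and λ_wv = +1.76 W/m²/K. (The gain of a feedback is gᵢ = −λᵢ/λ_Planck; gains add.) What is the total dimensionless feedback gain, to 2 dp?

Convert to gains: g_ice = 0.27/2.69 = 0.1004; g_dust = -0.179/2.69 = -0.06654; g_wv = 1.76/2.69 = 0.6543.
Total gain g = 0.68816.

0.69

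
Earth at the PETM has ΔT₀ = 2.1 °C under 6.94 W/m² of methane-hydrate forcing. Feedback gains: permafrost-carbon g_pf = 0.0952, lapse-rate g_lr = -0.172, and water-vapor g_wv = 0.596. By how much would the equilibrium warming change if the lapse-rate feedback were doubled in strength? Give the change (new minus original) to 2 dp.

Original: g = 0.5192, ΔT = 2.1/(1−0.5192) = 4.3677 °C.
With doubled lapse-rate: g' = 0.3472, ΔT' = 2.1/(1−0.3472) = 3.2169 °C.
Change = 3.2169 − 4.3677 = -1.15 °C.

-1.15 °C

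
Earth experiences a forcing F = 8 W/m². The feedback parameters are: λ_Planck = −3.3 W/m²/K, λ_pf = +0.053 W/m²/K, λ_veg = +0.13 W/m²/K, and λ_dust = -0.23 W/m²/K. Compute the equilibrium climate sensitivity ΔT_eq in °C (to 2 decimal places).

Net feedback parameter λ = (−3.3) + (+0.053) + (+0.13) + (-0.23) = -3.347 W/m²/K.
ΔT = −F/λ = −8/(-3.347) = 2.39 °C.

2.39 °C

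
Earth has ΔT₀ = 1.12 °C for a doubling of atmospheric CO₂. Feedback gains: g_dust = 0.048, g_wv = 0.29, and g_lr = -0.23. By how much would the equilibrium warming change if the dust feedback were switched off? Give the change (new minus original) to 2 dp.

Original: g = 0.108, ΔT = 1.12/(1−0.108) = 1.2556 °C.
Without dust: g' = 0.06, ΔT' = 1.12/(1−0.06) = 1.1915 °C.
Change = 1.1915 − 1.2556 = -0.06 °C.

-0.06 °C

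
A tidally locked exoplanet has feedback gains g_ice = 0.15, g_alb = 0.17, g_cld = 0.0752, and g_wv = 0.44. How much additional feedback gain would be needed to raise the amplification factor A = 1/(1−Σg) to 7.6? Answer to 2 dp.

Current total gain = 0.8352.
Target gain for A = 7.6: g* = 1 − 1/7.6 = 0.8684.
Additional gain needed = 0.8684 − 0.8352 = 0.03.

0.03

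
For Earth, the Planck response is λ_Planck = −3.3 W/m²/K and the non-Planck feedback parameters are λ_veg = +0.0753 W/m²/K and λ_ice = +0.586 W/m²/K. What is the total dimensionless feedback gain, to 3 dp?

0.200

Convert to gains: g_veg = 0.0753/3.3 = 0.02282; g_ice = 0.586/3.3 = 0.1776.
Total gain g = 0.20042.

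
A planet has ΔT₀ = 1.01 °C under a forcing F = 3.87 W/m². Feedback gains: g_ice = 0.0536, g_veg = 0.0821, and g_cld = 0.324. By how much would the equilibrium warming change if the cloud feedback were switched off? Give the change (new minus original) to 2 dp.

-0.70 °C

Original: g = 0.4597, ΔT = 1.01/(1−0.4597) = 1.8693 °C.
Without cloud: g' = 0.1357, ΔT' = 1.01/(1−0.1357) = 1.1686 °C.
Change = 1.1686 − 1.8693 = -0.70 °C.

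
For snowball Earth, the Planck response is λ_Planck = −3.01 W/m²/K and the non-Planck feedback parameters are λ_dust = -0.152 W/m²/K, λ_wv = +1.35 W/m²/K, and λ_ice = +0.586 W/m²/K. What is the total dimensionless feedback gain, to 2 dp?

Convert to gains: g_dust = -0.152/3.01 = -0.0505; g_wv = 1.35/3.01 = 0.4485; g_ice = 0.586/3.01 = 0.1947.
Total gain g = 0.5927.

0.59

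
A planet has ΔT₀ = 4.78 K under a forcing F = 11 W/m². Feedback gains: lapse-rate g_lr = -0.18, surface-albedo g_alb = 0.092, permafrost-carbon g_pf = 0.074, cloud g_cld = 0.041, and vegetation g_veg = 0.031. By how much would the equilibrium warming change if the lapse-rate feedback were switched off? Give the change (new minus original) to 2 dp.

1.20 K

Original: g = 0.058, ΔT = 4.78/(1−0.058) = 5.0743 K.
Without lapse-rate: g' = 0.238, ΔT' = 4.78/(1−0.238) = 6.2730 K.
Change = 6.2730 − 5.0743 = 1.20 K.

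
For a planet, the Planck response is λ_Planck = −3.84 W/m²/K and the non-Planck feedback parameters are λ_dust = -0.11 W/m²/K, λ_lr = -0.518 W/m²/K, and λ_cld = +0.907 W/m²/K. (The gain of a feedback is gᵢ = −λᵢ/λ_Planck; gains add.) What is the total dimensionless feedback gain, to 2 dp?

Convert to gains: g_dust = -0.11/3.84 = -0.02865; g_lr = -0.518/3.84 = -0.1349; g_cld = 0.907/3.84 = 0.2362.
Total gain g = 0.07265.

0.07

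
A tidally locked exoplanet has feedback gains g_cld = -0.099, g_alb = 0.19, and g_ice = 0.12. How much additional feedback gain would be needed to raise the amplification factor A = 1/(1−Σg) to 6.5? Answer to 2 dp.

0.64

Current total gain = 0.211.
Target gain for A = 6.5: g* = 1 − 1/6.5 = 0.8462.
Additional gain needed = 0.8462 − 0.211 = 0.64.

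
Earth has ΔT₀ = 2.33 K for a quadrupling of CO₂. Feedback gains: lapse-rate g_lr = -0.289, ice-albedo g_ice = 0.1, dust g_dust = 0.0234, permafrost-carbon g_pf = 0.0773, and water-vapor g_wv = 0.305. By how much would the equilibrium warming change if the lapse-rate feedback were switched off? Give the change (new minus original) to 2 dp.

1.74 K

Original: g = 0.2167, ΔT = 2.33/(1−0.2167) = 2.9746 K.
Without lapse-rate: g' = 0.5057, ΔT' = 2.33/(1−0.5057) = 4.7137 K.
Change = 4.7137 − 2.9746 = 1.74 K.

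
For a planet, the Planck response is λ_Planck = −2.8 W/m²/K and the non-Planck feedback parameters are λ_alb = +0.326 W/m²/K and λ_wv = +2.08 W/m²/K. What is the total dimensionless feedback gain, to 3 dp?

Convert to gains: g_alb = 0.326/2.8 = 0.1164; g_wv = 2.08/2.8 = 0.7429.
Total gain g = 0.8593.

0.859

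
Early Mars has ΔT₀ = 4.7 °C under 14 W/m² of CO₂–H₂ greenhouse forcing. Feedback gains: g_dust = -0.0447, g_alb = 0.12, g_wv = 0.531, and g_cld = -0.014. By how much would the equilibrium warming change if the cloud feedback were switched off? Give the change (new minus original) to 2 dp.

Original: g = 0.5923, ΔT = 4.7/(1−0.5923) = 11.5281 °C.
Without cloud: g' = 0.6063, ΔT' = 4.7/(1−0.6063) = 11.9380 °C.
Change = 11.9380 − 11.5281 = 0.41 °C.

0.41 °C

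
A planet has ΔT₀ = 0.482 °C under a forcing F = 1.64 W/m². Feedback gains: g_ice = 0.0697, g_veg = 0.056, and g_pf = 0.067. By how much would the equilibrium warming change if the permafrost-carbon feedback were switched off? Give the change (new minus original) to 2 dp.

-0.05 °C

Original: g = 0.1927, ΔT = 0.482/(1−0.1927) = 0.5971 °C.
Without permafrost-carbon: g' = 0.1257, ΔT' = 0.482/(1−0.1257) = 0.5513 °C.
Change = 0.5513 − 0.5971 = -0.05 °C.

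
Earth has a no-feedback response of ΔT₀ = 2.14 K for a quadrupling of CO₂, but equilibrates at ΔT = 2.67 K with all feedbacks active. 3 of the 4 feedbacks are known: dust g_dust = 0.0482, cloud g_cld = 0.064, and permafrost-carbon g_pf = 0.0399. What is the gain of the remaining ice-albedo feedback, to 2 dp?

Amplification A = ΔT/ΔT₀ = 2.67/2.14 = 1.248.
Total gain g = 1 − 1/A = 1 − 1/1.248 = 0.1987.
Known gains sum to 0.0482 + 0.064 + 0.0399 = 0.1521.
g_ice = 0.1987 − 0.1521 = 0.05.

0.05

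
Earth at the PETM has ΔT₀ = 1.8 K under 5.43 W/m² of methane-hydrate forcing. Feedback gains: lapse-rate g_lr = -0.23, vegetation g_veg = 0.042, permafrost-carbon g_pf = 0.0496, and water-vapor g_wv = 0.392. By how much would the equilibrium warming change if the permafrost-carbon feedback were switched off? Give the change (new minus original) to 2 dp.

-0.15 K

Original: g = 0.2536, ΔT = 1.8/(1−0.2536) = 2.4116 K.
Without permafrost-carbon: g' = 0.204, ΔT' = 1.8/(1−0.204) = 2.2613 K.
Change = 2.2613 − 2.4116 = -0.15 K.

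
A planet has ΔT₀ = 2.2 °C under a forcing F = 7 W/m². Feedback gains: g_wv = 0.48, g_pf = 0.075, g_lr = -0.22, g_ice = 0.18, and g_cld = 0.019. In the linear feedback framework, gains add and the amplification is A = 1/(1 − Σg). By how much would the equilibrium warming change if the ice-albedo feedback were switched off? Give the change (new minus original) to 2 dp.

Original: g = 0.534, ΔT = 2.2/(1−0.534) = 4.7210 °C.
Without ice-albedo: g' = 0.354, ΔT' = 2.2/(1−0.354) = 3.4056 °C.
Change = 3.4056 − 4.7210 = -1.32 °C.

-1.32 °C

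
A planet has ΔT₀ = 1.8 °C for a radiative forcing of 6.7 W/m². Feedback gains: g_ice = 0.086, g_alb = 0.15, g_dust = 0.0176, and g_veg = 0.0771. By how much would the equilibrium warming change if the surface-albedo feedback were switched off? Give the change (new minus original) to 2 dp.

Original: g = 0.3307, ΔT = 1.8/(1−0.3307) = 2.6894 °C.
Without surface-albedo: g' = 0.1807, ΔT' = 1.8/(1−0.1807) = 2.1970 °C.
Change = 2.1970 − 2.6894 = -0.49 °C.

-0.49 °C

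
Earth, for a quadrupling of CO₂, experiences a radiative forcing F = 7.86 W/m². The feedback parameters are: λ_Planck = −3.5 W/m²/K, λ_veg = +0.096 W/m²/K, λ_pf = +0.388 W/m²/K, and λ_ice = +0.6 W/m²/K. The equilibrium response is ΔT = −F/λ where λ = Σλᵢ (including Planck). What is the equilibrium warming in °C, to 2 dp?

Net feedback parameter λ = (−3.5) + (+0.096) + (+0.388) + (+0.6) = -2.416 W/m²/K.
ΔT = −F/λ = −7.86/(-2.416) = 3.25 °C.

3.25 °C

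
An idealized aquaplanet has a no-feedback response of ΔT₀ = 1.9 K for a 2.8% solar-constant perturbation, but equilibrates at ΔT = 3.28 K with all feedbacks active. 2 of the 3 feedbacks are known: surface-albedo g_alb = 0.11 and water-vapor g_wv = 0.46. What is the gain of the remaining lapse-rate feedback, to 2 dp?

Amplification A = ΔT/ΔT₀ = 3.28/1.9 = 1.726.
Total gain g = 1 − 1/A = 1 − 1/1.726 = 0.4206.
Known gains sum to 0.11 + 0.46 = 0.57.
g_lr = 0.4206 − 0.57 = -0.15.

-0.15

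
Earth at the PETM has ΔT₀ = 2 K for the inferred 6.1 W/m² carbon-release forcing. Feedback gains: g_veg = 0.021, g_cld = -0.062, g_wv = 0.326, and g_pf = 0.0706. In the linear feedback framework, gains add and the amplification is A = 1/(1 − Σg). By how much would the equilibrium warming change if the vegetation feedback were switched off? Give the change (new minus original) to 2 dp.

-0.10 K

Original: g = 0.3556, ΔT = 2/(1−0.3556) = 3.1037 K.
Without vegetation: g' = 0.3346, ΔT' = 2/(1−0.3346) = 3.0057 K.
Change = 3.0057 − 3.1037 = -0.10 K.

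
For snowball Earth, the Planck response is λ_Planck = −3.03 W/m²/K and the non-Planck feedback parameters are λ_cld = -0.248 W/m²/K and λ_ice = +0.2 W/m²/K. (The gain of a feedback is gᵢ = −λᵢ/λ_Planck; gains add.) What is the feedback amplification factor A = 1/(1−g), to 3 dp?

0.984

Convert to gains: g_cld = -0.248/3.03 = -0.08185; g_ice = 0.2/3.03 = 0.06601.
Total gain g = -0.01584.
A = 1/(1 + 0.01584) = 0.984.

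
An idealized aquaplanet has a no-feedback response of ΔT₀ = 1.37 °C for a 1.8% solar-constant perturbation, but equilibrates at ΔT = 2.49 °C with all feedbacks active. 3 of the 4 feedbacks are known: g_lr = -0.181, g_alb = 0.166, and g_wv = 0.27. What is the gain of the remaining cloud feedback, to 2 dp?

0.19

Amplification A = ΔT/ΔT₀ = 2.49/1.37 = 1.818.
Total gain g = 1 − 1/A = 1 − 1/1.818 = 0.4499.
Known gains sum to -0.181 + 0.166 + 0.27 = 0.255.
g_cld = 0.4499 − 0.255 = 0.19.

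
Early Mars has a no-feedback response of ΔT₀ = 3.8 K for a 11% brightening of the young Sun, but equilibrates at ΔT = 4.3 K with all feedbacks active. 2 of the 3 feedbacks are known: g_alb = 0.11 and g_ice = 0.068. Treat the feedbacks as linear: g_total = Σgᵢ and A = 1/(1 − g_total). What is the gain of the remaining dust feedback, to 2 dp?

-0.06

Amplification A = ΔT/ΔT₀ = 4.3/3.8 = 1.132.
Total gain g = 1 − 1/A = 1 − 1/1.132 = 0.1166.
Known gains sum to 0.11 + 0.068 = 0.178.
g_dust = 0.1166 − 0.178 = -0.06.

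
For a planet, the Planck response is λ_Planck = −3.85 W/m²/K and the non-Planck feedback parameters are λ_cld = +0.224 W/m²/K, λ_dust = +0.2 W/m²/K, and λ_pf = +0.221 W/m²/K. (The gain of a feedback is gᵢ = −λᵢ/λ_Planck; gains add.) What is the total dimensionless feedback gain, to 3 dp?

Convert to gains: g_cld = 0.224/3.85 = 0.05818; g_dust = 0.2/3.85 = 0.05195; g_pf = 0.221/3.85 = 0.0574.
Total gain g = 0.16753.

0.168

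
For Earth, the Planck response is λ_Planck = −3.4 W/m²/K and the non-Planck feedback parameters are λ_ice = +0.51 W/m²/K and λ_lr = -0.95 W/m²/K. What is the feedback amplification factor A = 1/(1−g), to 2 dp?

0.89

Convert to gains: g_ice = 0.51/3.4 = 0.15; g_lr = -0.95/3.4 = -0.2794.
Total gain g = -0.1294.
A = 1/(1 + 0.1294) = 0.89.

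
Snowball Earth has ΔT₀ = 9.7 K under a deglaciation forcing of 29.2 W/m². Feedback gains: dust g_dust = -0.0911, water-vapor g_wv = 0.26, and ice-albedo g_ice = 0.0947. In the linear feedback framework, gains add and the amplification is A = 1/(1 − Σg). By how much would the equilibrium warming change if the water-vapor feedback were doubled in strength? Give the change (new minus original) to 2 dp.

Original: g = 0.2636, ΔT = 9.7/(1−0.2636) = 13.1722 K.
With doubled water-vapor: g' = 0.5236, ΔT' = 9.7/(1−0.5236) = 20.3610 K.
Change = 20.3610 − 13.1722 = 7.19 K.

7.19 K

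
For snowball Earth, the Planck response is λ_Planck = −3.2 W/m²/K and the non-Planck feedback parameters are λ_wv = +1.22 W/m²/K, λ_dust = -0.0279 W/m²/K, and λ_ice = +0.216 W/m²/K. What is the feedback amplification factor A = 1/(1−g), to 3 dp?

1.786

Convert to gains: g_wv = 1.22/3.2 = 0.3812; g_dust = -0.0279/3.2 = -0.008719; g_ice = 0.216/3.2 = 0.0675.
Total gain g = 0.439981.
A = 1/(1 − 0.439981) = 1.786.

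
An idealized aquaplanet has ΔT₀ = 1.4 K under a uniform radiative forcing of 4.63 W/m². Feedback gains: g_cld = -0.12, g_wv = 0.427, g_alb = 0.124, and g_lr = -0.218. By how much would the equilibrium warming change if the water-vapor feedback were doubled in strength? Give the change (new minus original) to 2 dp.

Original: g = 0.213, ΔT = 1.4/(1−0.213) = 1.7789 K.
With doubled water-vapor: g' = 0.64, ΔT' = 1.4/(1−0.64) = 3.8889 K.
Change = 3.8889 − 1.7789 = 2.11 K.

2.11 K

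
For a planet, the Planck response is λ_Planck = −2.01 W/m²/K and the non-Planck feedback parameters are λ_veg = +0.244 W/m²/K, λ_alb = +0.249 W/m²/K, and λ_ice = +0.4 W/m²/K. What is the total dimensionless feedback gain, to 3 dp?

0.444

Convert to gains: g_veg = 0.244/2.01 = 0.1214; g_alb = 0.249/2.01 = 0.1239; g_ice = 0.4/2.01 = 0.199.
Total gain g = 0.4443.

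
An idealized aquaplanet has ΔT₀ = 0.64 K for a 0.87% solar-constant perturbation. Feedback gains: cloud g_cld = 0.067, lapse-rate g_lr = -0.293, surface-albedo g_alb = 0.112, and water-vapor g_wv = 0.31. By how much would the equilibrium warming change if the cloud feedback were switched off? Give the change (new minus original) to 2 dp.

Original: g = 0.196, ΔT = 0.64/(1−0.196) = 0.7960 K.
Without cloud: g' = 0.129, ΔT' = 0.64/(1−0.129) = 0.7348 K.
Change = 0.7348 − 0.7960 = -0.06 K.

-0.06 K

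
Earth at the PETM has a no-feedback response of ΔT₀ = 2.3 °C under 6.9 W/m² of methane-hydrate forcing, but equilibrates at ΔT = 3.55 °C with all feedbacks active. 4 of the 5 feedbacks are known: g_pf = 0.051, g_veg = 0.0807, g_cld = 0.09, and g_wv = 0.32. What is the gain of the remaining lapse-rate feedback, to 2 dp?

-0.19

Amplification A = ΔT/ΔT₀ = 3.55/2.3 = 1.543.
Total gain g = 1 − 1/A = 1 − 1/1.543 = 0.3519.
Known gains sum to 0.051 + 0.0807 + 0.09 + 0.32 = 0.5417.
g_lr = 0.3519 − 0.5417 = -0.19.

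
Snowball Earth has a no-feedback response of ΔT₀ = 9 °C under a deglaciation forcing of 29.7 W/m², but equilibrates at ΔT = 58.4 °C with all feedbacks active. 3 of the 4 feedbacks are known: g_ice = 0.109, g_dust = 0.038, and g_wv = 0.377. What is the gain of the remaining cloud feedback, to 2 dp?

Amplification A = ΔT/ΔT₀ = 58.4/9 = 6.489.
Total gain g = 1 − 1/A = 1 − 1/6.489 = 0.8459.
Known gains sum to 0.109 + 0.038 + 0.377 = 0.524.
g_cld = 0.8459 − 0.524 = 0.32.

0.32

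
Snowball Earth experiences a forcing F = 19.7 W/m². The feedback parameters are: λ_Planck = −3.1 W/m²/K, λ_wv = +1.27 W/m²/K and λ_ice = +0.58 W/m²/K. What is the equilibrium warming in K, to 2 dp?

Net feedback parameter λ = (−3.1) + (+1.27) + (+0.58) = -1.25 W/m²/K.
ΔT = −F/λ = −19.7/(-1.25) = 15.76 K.

15.76 K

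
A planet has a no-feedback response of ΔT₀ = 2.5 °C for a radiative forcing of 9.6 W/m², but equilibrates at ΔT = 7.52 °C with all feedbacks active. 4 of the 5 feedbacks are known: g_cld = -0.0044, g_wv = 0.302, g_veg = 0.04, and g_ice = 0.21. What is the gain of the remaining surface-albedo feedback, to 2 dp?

Amplification A = ΔT/ΔT₀ = 7.52/2.5 = 3.008.
Total gain g = 1 − 1/A = 1 − 1/3.008 = 0.6676.
Known gains sum to -0.0044 + 0.302 + 0.04 + 0.21 = 0.5476.
g_alb = 0.6676 − 0.5476 = 0.12.

0.12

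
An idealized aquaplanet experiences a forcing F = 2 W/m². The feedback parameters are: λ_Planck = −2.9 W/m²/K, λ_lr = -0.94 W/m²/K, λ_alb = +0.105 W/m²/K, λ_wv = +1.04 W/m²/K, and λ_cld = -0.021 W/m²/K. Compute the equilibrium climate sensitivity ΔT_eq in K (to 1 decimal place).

Net feedback parameter λ = (−2.9) + (-0.94) + (+0.105) + (+1.04) + (-0.021) = -2.716 W/m²/K.
ΔT = −F/λ = −2/(-2.716) = 0.7 K.

0.7 K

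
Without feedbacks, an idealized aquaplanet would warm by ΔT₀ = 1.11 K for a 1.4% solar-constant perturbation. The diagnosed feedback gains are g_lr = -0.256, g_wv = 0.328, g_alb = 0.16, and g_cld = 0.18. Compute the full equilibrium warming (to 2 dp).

Total gain g = -0.256 + 0.328 + 0.16 + 0.18 = 0.412.
Amplification A = 1/(1 − 0.412) = 1.701.
ΔT = 1.11 × 1.701 = 1.89 K.

1.89 K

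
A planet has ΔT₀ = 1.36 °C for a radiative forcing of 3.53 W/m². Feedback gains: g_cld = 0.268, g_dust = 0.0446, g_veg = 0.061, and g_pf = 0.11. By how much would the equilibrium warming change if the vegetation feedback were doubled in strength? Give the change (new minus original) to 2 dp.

0.35 °C

Original: g = 0.4836, ΔT = 1.36/(1−0.4836) = 2.6336 °C.
With doubled vegetation: g' = 0.5446, ΔT' = 1.36/(1−0.5446) = 2.9864 °C.
Change = 2.9864 − 2.6336 = 0.35 °C.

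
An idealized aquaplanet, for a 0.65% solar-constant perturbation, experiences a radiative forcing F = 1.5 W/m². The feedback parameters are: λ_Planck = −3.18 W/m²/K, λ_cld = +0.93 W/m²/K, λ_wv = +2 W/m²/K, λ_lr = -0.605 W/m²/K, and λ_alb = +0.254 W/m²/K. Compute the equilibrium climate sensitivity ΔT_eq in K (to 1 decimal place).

Net feedback parameter λ = (−3.18) + (+0.93) + (+2) + (-0.605) + (+0.254) = -0.601 W/m²/K.
ΔT = −F/λ = −1.5/(-0.601) = 2.5 K.

2.5 K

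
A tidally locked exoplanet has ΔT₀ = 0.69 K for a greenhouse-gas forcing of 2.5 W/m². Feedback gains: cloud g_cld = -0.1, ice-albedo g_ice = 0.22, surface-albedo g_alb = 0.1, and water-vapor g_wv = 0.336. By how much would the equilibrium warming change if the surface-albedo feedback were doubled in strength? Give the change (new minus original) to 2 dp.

0.45 K

Original: g = 0.556, ΔT = 0.69/(1−0.556) = 1.5541 K.
With doubled surface-albedo: g' = 0.656, ΔT' = 0.69/(1−0.656) = 2.0058 K.
Change = 2.0058 − 1.5541 = 0.45 K.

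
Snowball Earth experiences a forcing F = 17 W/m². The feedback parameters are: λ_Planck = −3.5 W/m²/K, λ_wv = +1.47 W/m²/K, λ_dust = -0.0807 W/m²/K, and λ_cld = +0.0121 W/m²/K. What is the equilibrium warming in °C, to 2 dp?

Net feedback parameter λ = (−3.5) + (+1.47) + (-0.0807) + (+0.0121) = -2.0986 W/m²/K.
ΔT = −F/λ = −17/(-2.0986) = 8.10 °C.

8.10 °C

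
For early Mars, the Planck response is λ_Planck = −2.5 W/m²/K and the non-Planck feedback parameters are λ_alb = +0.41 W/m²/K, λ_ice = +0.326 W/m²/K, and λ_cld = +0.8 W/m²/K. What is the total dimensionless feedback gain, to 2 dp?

0.61

Convert to gains: g_alb = 0.41/2.5 = 0.164; g_ice = 0.326/2.5 = 0.1304; g_cld = 0.8/2.5 = 0.32.
Total gain g = 0.6144.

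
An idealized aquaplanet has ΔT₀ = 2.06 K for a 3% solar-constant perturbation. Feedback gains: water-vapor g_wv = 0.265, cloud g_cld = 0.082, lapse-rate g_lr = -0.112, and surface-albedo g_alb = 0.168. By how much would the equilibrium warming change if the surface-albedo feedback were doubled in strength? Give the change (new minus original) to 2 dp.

1.35 K

Original: g = 0.403, ΔT = 2.06/(1−0.403) = 3.4506 K.
With doubled surface-albedo: g' = 0.571, ΔT' = 2.06/(1−0.571) = 4.8019 K.
Change = 4.8019 − 3.4506 = 1.35 K.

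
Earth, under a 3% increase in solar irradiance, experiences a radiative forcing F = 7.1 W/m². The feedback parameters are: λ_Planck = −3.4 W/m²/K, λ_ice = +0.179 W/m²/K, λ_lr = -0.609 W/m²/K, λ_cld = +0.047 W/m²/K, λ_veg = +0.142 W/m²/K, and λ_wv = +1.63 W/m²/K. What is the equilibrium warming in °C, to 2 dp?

3.53 °C

Net feedback parameter λ = (−3.4) + (+0.179) + (-0.609) + (+0.047) + (+0.142) + (+1.63) = -2.011 W/m²/K.
ΔT = −F/λ = −7.1/(-2.011) = 3.53 °C.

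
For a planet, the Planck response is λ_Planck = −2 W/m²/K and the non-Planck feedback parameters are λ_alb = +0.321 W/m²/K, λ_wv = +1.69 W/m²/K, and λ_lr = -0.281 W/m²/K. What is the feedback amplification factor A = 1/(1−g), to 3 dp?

7.407

Convert to gains: g_alb = 0.321/2 = 0.1605; g_wv = 1.69/2 = 0.845; g_lr = -0.281/2 = -0.1405.
Total gain g = 0.865.
A = 1/(1 − 0.865) = 7.407.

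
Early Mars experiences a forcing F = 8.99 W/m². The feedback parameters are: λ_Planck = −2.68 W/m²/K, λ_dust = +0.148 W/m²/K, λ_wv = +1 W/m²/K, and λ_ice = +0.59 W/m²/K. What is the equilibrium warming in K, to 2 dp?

Net feedback parameter λ = (−2.68) + (+0.148) + (+1) + (+0.59) = -0.942 W/m²/K.
ΔT = −F/λ = −8.99/(-0.942) = 9.54 K.

9.54 K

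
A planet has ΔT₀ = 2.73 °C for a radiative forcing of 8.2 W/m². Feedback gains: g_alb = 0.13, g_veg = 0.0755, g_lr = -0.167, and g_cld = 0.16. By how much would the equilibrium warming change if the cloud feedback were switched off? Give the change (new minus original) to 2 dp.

-0.57 °C

Original: g = 0.1985, ΔT = 2.73/(1−0.1985) = 3.4061 °C.
Without cloud: g' = 0.0385, ΔT' = 2.73/(1−0.0385) = 2.8393 °C.
Change = 2.8393 − 3.4061 = -0.57 °C.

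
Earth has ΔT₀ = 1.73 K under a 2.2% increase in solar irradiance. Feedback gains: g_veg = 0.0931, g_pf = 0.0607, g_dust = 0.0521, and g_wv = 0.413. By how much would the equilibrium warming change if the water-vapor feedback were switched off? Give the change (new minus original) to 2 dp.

-2.36 K

Original: g = 0.6189, ΔT = 1.73/(1−0.6189) = 4.5395 K.
Without water-vapor: g' = 0.2059, ΔT' = 1.73/(1−0.2059) = 2.1786 K.
Change = 2.1786 − 4.5395 = -2.36 K.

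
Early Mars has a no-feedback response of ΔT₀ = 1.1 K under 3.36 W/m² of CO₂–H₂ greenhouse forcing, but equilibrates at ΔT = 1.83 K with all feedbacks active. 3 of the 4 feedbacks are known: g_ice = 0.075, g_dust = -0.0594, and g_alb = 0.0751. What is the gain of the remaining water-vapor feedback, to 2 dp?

Amplification A = ΔT/ΔT₀ = 1.83/1.1 = 1.664.
Total gain g = 1 − 1/A = 1 − 1/1.664 = 0.399.
Known gains sum to 0.075 − 0.0594 + 0.0751 = 0.0907.
g_wv = 0.399 − 0.0907 = 0.31.

0.31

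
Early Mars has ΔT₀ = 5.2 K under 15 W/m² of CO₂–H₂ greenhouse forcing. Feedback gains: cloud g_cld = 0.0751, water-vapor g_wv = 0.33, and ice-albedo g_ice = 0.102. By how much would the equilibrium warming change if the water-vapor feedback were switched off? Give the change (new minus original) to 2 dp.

Original: g = 0.5071, ΔT = 5.2/(1−0.5071) = 10.5498 K.
Without water-vapor: g' = 0.1771, ΔT' = 5.2/(1−0.1771) = 6.3191 K.
Change = 6.3191 − 10.5498 = -4.23 K.

-4.23 K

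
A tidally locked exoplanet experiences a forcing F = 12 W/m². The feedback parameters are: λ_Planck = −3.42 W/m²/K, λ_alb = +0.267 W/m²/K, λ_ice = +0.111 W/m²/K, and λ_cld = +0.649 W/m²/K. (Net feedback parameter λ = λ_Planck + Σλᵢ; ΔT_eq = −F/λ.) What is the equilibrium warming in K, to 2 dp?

5.01 K

Net feedback parameter λ = (−3.42) + (+0.267) + (+0.111) + (+0.649) = -2.393 W/m²/K.
ΔT = −F/λ = −12/(-2.393) = 5.01 K.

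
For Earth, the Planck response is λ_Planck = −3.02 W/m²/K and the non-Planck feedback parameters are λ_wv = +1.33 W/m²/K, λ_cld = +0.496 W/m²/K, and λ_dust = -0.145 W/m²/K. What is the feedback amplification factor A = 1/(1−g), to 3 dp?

Convert to gains: g_wv = 1.33/3.02 = 0.4404; g_cld = 0.496/3.02 = 0.1642; g_dust = -0.145/3.02 = -0.04801.
Total gain g = 0.55659.
A = 1/(1 − 0.55659) = 2.255.

2.255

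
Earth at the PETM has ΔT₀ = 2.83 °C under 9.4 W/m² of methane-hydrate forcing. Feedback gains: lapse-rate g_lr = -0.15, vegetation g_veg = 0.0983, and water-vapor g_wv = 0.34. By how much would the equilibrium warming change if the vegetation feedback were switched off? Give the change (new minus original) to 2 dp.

-0.48 °C

Original: g = 0.2883, ΔT = 2.83/(1−0.2883) = 3.9764 °C.
Without vegetation: g' = 0.19, ΔT' = 2.83/(1−0.19) = 3.4938 °C.
Change = 3.4938 − 3.9764 = -0.48 °C.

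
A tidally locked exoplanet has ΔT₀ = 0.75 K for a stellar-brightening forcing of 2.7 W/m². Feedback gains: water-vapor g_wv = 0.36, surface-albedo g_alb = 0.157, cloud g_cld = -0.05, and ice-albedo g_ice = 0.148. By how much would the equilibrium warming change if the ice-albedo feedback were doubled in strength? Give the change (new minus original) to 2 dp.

Original: g = 0.615, ΔT = 0.75/(1−0.615) = 1.9481 K.
With doubled ice-albedo: g' = 0.763, ΔT' = 0.75/(1−0.763) = 3.1646 K.
Change = 3.1646 − 1.9481 = 1.22 K.

1.22 K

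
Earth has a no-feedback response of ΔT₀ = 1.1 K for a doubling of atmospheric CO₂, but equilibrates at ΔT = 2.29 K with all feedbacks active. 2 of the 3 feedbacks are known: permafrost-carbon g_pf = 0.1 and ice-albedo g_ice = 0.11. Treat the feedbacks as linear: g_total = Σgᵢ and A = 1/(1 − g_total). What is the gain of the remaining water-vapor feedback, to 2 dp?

0.31

Amplification A = ΔT/ΔT₀ = 2.29/1.1 = 2.082.
Total gain g = 1 − 1/A = 1 − 1/2.082 = 0.5197.
Known gains sum to 0.1 + 0.11 = 0.21.
g_wv = 0.5197 − 0.21 = 0.31.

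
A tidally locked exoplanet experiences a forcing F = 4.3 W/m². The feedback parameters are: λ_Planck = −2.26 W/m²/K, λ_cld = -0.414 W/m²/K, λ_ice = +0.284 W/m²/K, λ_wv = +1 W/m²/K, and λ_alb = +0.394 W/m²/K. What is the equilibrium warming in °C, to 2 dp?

4.32 °C

Net feedback parameter λ = (−2.26) + (-0.414) + (+0.284) + (+1) + (+0.394) = -0.996 W/m²/K.
ΔT = −F/λ = −4.3/(-0.996) = 4.32 °C.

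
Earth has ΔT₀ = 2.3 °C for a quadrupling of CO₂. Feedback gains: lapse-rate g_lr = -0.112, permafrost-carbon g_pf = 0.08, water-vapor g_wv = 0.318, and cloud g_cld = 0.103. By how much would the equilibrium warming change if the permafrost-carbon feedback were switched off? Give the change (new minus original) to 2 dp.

-0.44 °C

Original: g = 0.389, ΔT = 2.3/(1−0.389) = 3.7643 °C.
Without permafrost-carbon: g' = 0.309, ΔT' = 2.3/(1−0.309) = 3.3285 °C.
Change = 3.3285 − 3.7643 = -0.44 °C.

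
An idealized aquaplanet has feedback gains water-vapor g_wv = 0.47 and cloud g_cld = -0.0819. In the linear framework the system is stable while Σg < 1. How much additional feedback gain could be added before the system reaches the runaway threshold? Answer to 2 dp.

Current total gain = 0.47 − 0.0819 = 0.3881.
Margin to runaway = 1 − 0.3881 = 0.61.

0.61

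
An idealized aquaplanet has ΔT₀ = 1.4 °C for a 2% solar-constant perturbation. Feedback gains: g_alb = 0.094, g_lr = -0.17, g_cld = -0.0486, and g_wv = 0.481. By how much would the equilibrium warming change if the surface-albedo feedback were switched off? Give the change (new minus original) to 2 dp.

-0.28 °C

Original: g = 0.3564, ΔT = 1.4/(1−0.3564) = 2.1753 °C.
Without surface-albedo: g' = 0.2624, ΔT' = 1.4/(1−0.2624) = 1.8980 °C.
Change = 1.8980 − 2.1753 = -0.28 °C.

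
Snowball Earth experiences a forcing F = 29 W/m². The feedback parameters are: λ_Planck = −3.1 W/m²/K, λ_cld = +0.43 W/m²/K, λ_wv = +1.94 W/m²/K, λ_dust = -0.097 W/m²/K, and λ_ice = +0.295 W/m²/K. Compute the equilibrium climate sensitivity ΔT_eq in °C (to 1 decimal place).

Net feedback parameter λ = (−3.1) + (+0.43) + (+1.94) + (-0.097) + (+0.295) = -0.532 W/m²/K.
ΔT = −F/λ = −29/(-0.532) = 54.5 °C.

54.5 °C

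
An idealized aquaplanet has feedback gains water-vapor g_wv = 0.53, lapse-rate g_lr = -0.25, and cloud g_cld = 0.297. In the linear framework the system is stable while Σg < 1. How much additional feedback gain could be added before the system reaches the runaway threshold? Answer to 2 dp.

0.42

Current total gain = 0.53 − 0.25 + 0.297 = 0.577.
Margin to runaway = 1 − 0.577 = 0.42.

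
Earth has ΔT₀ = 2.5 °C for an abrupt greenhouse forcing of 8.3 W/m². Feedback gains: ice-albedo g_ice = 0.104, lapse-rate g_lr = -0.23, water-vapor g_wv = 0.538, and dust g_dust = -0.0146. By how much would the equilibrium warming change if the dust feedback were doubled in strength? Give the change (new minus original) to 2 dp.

-0.10 °C

Original: g = 0.3974, ΔT = 2.5/(1−0.3974) = 4.1487 °C.
With doubled dust: g' = 0.3828, ΔT' = 2.5/(1−0.3828) = 4.0506 °C.
Change = 4.0506 − 4.1487 = -0.10 °C.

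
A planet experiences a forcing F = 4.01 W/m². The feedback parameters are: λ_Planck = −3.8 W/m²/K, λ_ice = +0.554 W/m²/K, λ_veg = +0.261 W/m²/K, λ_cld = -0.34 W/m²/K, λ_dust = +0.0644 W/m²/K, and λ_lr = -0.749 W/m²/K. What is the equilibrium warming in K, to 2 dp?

1.00 K

Net feedback parameter λ = (−3.8) + (+0.554) + (+0.261) + (-0.34) + (+0.0644) + (-0.749) = -4.0096 W/m²/K.
ΔT = −F/λ = −4.01/(-4.0096) = 1.00 K.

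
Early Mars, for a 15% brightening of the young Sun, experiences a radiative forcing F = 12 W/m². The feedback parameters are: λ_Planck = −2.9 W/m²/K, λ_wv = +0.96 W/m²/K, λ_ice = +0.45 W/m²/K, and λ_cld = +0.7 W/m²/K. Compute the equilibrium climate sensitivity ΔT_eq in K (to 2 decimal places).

15.19 K

Net feedback parameter λ = (−2.9) + (+0.96) + (+0.45) + (+0.7) = -0.79 W/m²/K.
ΔT = −F/λ = −12/(-0.79) = 15.19 K.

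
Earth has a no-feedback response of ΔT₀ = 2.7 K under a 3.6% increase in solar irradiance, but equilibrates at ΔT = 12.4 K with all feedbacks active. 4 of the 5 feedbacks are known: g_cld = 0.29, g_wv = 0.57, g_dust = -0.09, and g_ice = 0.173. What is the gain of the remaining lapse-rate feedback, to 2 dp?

Amplification A = ΔT/ΔT₀ = 12.4/2.7 = 4.593.
Total gain g = 1 − 1/A = 1 − 1/4.593 = 0.7823.
Known gains sum to 0.29 + 0.57 − 0.09 + 0.173 = 0.943.
g_lr = 0.7823 − 0.943 = -0.16.

-0.16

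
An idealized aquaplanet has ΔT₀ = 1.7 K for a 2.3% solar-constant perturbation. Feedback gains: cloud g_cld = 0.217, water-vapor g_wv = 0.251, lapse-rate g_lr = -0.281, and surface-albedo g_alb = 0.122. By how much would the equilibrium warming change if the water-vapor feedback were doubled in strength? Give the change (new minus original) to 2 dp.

Original: g = 0.309, ΔT = 1.7/(1−0.309) = 2.4602 K.
With doubled water-vapor: g' = 0.56, ΔT' = 1.7/(1−0.56) = 3.8636 K.
Change = 3.8636 − 2.4602 = 1.40 K.

1.40 K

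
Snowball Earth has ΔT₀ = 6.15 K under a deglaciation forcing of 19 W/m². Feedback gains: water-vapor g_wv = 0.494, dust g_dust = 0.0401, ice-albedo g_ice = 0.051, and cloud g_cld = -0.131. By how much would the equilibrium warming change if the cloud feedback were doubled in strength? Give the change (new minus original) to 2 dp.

Original: g = 0.4541, ΔT = 6.15/(1−0.4541) = 11.2658 K.
With doubled cloud: g' = 0.3231, ΔT' = 6.15/(1−0.3231) = 9.0855 K.
Change = 9.0855 − 11.2658 = -2.18 K.

-2.18 K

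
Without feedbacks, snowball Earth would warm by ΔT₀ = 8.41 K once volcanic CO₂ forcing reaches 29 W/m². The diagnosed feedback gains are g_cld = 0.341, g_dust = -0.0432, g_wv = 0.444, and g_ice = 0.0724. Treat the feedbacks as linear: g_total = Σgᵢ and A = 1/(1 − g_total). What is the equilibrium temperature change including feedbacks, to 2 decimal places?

45.26 K

Total gain g = 0.341 − 0.0432 + 0.444 + 0.0724 = 0.8142.
Amplification A = 1/(1 − 0.8142) = 5.382.
ΔT = 8.41 × 5.382 = 45.26 K.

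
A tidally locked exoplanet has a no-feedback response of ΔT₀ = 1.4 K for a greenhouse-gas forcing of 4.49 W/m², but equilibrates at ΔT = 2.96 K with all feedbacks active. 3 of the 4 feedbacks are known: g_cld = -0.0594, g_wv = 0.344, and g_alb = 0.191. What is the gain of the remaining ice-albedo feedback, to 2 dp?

Amplification A = ΔT/ΔT₀ = 2.96/1.4 = 2.114.
Total gain g = 1 − 1/A = 1 − 1/2.114 = 0.527.
Known gains sum to -0.0594 + 0.344 + 0.191 = 0.4756.
g_ice = 0.527 − 0.4756 = 0.05.

0.05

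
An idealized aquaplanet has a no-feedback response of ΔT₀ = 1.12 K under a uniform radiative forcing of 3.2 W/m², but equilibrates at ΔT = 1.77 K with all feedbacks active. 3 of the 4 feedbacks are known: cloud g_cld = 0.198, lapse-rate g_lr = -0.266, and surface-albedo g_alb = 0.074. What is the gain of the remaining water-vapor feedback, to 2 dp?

0.36

Amplification A = ΔT/ΔT₀ = 1.77/1.12 = 1.58.
Total gain g = 1 − 1/A = 1 − 1/1.58 = 0.3671.
Known gains sum to 0.198 − 0.266 + 0.074 = 0.006.
g_wv = 0.3671 − 0.006 = 0.36.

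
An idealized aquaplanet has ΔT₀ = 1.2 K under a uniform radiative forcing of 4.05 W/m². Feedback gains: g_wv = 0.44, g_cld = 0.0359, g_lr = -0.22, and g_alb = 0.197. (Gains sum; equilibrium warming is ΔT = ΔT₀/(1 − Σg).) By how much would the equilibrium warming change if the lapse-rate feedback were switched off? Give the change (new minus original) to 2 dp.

Original: g = 0.4529, ΔT = 1.2/(1−0.4529) = 2.1934 K.
Without lapse-rate: g' = 0.6729, ΔT' = 1.2/(1−0.6729) = 3.6686 K.
Change = 3.6686 − 2.1934 = 1.48 K.

1.48 K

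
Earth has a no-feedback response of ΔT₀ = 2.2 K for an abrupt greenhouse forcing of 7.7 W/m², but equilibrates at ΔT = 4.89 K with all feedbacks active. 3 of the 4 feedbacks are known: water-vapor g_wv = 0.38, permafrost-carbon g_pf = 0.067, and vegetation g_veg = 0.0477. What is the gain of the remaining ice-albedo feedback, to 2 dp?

Amplification A = ΔT/ΔT₀ = 4.89/2.2 = 2.223.
Total gain g = 1 − 1/A = 1 − 1/2.223 = 0.5502.
Known gains sum to 0.38 + 0.067 + 0.0477 = 0.4947.
g_ice = 0.5502 − 0.4947 = 0.06.

0.06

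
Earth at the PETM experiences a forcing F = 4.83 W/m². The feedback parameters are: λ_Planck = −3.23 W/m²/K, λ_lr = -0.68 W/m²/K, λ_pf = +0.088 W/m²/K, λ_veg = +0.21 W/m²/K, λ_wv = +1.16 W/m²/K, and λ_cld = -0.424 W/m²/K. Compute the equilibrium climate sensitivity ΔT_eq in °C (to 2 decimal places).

1.68 °C

Net feedback parameter λ = (−3.23) + (-0.68) + (+0.088) + (+0.21) + (+1.16) + (-0.424) = -2.876 W/m²/K.
ΔT = −F/λ = −4.83/(-2.876) = 1.68 °C.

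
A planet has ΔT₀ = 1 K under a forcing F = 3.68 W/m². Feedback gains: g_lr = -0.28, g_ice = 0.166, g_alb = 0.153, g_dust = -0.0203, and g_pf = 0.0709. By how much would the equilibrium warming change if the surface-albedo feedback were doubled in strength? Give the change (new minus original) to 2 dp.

Original: g = 0.0896, ΔT = 1/(1−0.0896) = 1.0984 K.
With doubled surface-albedo: g' = 0.2426, ΔT' = 1/(1−0.2426) = 1.3203 K.
Change = 1.3203 − 1.0984 = 0.22 K.

0.22 K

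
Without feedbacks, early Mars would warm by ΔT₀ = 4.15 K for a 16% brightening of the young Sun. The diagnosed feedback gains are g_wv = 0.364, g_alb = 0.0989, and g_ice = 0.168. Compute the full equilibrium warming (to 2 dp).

Total gain g = 0.364 + 0.0989 + 0.168 = 0.6309.
Amplification A = 1/(1 − 0.6309) = 2.709.
ΔT = 4.15 × 2.709 = 11.24 K.

11.24 K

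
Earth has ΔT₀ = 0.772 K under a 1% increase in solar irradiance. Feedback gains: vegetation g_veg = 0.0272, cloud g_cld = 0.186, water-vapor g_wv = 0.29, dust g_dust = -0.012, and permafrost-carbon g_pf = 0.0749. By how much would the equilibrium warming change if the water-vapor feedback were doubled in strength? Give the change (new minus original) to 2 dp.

3.59 K

Original: g = 0.5661, ΔT = 0.772/(1−0.5661) = 1.7792 K.
With doubled water-vapor: g' = 0.8561, ΔT' = 0.772/(1−0.8561) = 5.3648 K.
Change = 5.3648 − 1.7792 = 3.59 K.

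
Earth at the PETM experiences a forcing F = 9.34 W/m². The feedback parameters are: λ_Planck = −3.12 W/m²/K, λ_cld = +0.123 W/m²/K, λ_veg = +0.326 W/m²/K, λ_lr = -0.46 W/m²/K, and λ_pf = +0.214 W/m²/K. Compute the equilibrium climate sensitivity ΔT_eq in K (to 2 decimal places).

3.20 K

Net feedback parameter λ = (−3.12) + (+0.123) + (+0.326) + (-0.46) + (+0.214) = -2.917 W/m²/K.
ΔT = −F/λ = −9.34/(-2.917) = 3.20 K.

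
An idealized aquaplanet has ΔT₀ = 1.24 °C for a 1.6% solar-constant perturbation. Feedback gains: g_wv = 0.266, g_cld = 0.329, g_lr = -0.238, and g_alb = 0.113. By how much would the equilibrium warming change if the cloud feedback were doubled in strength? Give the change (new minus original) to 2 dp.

3.83 °C

Original: g = 0.47, ΔT = 1.24/(1−0.47) = 2.3396 °C.
With doubled cloud: g' = 0.799, ΔT' = 1.24/(1−0.799) = 6.1692 °C.
Change = 6.1692 − 2.3396 = 3.83 °C.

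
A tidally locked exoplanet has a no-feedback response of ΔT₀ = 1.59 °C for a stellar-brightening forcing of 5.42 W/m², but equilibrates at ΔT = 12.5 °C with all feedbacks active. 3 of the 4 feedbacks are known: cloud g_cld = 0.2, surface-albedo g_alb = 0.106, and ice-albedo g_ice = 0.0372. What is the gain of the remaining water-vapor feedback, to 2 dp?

0.53

Amplification A = ΔT/ΔT₀ = 12.5/1.59 = 7.862.
Total gain g = 1 − 1/A = 1 − 1/7.862 = 0.8728.
Known gains sum to 0.2 + 0.106 + 0.0372 = 0.3432.
g_wv = 0.8728 − 0.3432 = 0.53.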